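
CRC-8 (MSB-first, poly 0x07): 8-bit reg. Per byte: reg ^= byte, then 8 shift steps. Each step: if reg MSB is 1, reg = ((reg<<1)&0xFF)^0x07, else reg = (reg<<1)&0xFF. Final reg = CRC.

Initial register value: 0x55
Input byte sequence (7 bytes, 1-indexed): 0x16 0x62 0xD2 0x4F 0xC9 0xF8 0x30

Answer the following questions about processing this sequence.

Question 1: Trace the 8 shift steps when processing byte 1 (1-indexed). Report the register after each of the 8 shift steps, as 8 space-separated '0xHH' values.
Answer: 0x86 0x0B 0x16 0x2C 0x58 0xB0 0x67 0xCE

Derivation:
Register before byte 1: 0x55
After XOR with byte 0x16: 0x43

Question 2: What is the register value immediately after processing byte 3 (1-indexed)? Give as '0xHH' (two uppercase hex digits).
Answer: 0xD4

Derivation:
After byte 1 (0x16): reg=0xCE
After byte 2 (0x62): reg=0x4D
After byte 3 (0xD2): reg=0xD4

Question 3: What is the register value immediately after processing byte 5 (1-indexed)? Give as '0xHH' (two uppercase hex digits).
After byte 1 (0x16): reg=0xCE
After byte 2 (0x62): reg=0x4D
After byte 3 (0xD2): reg=0xD4
After byte 4 (0x4F): reg=0xC8
After byte 5 (0xC9): reg=0x07

Answer: 0x07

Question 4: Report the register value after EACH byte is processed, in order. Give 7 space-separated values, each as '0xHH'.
0xCE 0x4D 0xD4 0xC8 0x07 0xF3 0x47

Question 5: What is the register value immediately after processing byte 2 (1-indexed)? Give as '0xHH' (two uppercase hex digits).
Answer: 0x4D

Derivation:
After byte 1 (0x16): reg=0xCE
After byte 2 (0x62): reg=0x4D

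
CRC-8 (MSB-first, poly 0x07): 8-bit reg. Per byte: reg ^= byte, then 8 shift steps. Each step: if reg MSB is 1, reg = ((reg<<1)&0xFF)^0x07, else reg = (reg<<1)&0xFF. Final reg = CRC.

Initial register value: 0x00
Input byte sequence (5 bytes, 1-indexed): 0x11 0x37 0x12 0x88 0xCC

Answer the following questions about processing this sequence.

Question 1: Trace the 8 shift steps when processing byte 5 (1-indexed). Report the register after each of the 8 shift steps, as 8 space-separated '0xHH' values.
Answer: 0x0B 0x16 0x2C 0x58 0xB0 0x67 0xCE 0x9B

Derivation:
After byte 1 (0x11): reg=0x77
After byte 2 (0x37): reg=0xC7
After byte 3 (0x12): reg=0x25
After byte 4 (0x88): reg=0x4A
Register before byte 5: 0x4A
After XOR with byte 0xCC: 0x86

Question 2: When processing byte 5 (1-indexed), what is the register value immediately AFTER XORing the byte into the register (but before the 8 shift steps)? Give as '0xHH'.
Register before byte 5: 0x4A
Byte 5: 0xCC
0x4A XOR 0xCC = 0x86

Answer: 0x86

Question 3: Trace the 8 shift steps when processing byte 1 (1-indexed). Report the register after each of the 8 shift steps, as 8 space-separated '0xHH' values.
Answer: 0x22 0x44 0x88 0x17 0x2E 0x5C 0xB8 0x77

Derivation:
Register before byte 1: 0x00
After XOR with byte 0x11: 0x11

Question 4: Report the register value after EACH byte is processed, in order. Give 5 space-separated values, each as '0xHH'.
0x77 0xC7 0x25 0x4A 0x9B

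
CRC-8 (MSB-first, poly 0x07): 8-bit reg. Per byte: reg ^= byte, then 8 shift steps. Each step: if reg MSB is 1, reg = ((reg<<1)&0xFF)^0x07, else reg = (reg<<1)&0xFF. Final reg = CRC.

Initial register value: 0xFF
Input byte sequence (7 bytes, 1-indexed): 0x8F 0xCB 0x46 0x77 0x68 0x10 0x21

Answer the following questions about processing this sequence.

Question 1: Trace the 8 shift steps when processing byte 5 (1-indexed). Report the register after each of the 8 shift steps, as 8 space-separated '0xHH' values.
After byte 1 (0x8F): reg=0x57
After byte 2 (0xCB): reg=0xDD
After byte 3 (0x46): reg=0xC8
After byte 4 (0x77): reg=0x34
Register before byte 5: 0x34
After XOR with byte 0x68: 0x5C

Answer: 0xB8 0x77 0xEE 0xDB 0xB1 0x65 0xCA 0x93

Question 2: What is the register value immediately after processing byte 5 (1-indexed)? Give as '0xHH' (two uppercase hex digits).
Answer: 0x93

Derivation:
After byte 1 (0x8F): reg=0x57
After byte 2 (0xCB): reg=0xDD
After byte 3 (0x46): reg=0xC8
After byte 4 (0x77): reg=0x34
After byte 5 (0x68): reg=0x93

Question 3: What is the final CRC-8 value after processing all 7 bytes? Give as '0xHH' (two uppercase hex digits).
After byte 1 (0x8F): reg=0x57
After byte 2 (0xCB): reg=0xDD
After byte 3 (0x46): reg=0xC8
After byte 4 (0x77): reg=0x34
After byte 5 (0x68): reg=0x93
After byte 6 (0x10): reg=0x80
After byte 7 (0x21): reg=0x6E

Answer: 0x6E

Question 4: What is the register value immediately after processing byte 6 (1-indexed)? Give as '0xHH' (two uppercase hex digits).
Answer: 0x80

Derivation:
After byte 1 (0x8F): reg=0x57
After byte 2 (0xCB): reg=0xDD
After byte 3 (0x46): reg=0xC8
After byte 4 (0x77): reg=0x34
After byte 5 (0x68): reg=0x93
After byte 6 (0x10): reg=0x80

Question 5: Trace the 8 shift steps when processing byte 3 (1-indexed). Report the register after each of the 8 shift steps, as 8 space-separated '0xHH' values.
After byte 1 (0x8F): reg=0x57
After byte 2 (0xCB): reg=0xDD
Register before byte 3: 0xDD
After XOR with byte 0x46: 0x9B

Answer: 0x31 0x62 0xC4 0x8F 0x19 0x32 0x64 0xC8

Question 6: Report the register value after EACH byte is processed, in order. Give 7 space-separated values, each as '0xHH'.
0x57 0xDD 0xC8 0x34 0x93 0x80 0x6E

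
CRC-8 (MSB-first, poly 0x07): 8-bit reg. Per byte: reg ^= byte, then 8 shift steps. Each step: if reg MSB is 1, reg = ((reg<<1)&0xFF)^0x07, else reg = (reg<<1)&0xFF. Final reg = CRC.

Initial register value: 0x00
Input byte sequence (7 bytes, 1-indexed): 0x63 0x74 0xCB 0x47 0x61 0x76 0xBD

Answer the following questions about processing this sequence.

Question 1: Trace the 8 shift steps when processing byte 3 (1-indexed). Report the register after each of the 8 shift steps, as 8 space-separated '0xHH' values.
After byte 1 (0x63): reg=0x2E
After byte 2 (0x74): reg=0x81
Register before byte 3: 0x81
After XOR with byte 0xCB: 0x4A

Answer: 0x94 0x2F 0x5E 0xBC 0x7F 0xFE 0xFB 0xF1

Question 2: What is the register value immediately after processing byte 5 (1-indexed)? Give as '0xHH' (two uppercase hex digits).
After byte 1 (0x63): reg=0x2E
After byte 2 (0x74): reg=0x81
After byte 3 (0xCB): reg=0xF1
After byte 4 (0x47): reg=0x0B
After byte 5 (0x61): reg=0x11

Answer: 0x11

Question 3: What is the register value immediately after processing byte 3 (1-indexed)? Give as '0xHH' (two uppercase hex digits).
Answer: 0xF1

Derivation:
After byte 1 (0x63): reg=0x2E
After byte 2 (0x74): reg=0x81
After byte 3 (0xCB): reg=0xF1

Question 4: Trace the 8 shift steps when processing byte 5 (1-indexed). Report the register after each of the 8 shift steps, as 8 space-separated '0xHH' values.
Answer: 0xD4 0xAF 0x59 0xB2 0x63 0xC6 0x8B 0x11

Derivation:
After byte 1 (0x63): reg=0x2E
After byte 2 (0x74): reg=0x81
After byte 3 (0xCB): reg=0xF1
After byte 4 (0x47): reg=0x0B
Register before byte 5: 0x0B
After XOR with byte 0x61: 0x6A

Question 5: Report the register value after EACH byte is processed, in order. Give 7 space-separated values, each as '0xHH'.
0x2E 0x81 0xF1 0x0B 0x11 0x32 0xA4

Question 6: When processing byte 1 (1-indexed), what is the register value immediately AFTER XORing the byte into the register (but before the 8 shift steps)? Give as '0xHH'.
Register before byte 1: 0x00
Byte 1: 0x63
0x00 XOR 0x63 = 0x63

Answer: 0x63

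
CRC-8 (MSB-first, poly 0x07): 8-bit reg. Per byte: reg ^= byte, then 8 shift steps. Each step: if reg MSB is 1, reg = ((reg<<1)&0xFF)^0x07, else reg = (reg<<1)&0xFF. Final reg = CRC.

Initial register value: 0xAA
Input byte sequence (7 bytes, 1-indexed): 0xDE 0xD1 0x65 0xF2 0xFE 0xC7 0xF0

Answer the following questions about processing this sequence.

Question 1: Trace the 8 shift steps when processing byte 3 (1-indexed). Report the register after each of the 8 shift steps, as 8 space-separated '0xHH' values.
After byte 1 (0xDE): reg=0x4B
After byte 2 (0xD1): reg=0xCF
Register before byte 3: 0xCF
After XOR with byte 0x65: 0xAA

Answer: 0x53 0xA6 0x4B 0x96 0x2B 0x56 0xAC 0x5F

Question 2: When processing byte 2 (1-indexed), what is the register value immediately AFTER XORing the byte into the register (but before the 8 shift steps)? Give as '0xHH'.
Answer: 0x9A

Derivation:
Register before byte 2: 0x4B
Byte 2: 0xD1
0x4B XOR 0xD1 = 0x9A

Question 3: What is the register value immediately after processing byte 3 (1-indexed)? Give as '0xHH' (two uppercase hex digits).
Answer: 0x5F

Derivation:
After byte 1 (0xDE): reg=0x4B
After byte 2 (0xD1): reg=0xCF
After byte 3 (0x65): reg=0x5F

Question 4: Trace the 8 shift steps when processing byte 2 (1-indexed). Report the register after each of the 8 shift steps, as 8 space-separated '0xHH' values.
After byte 1 (0xDE): reg=0x4B
Register before byte 2: 0x4B
After XOR with byte 0xD1: 0x9A

Answer: 0x33 0x66 0xCC 0x9F 0x39 0x72 0xE4 0xCF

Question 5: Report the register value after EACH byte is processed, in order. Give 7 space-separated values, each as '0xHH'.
0x4B 0xCF 0x5F 0x4A 0x05 0x40 0x19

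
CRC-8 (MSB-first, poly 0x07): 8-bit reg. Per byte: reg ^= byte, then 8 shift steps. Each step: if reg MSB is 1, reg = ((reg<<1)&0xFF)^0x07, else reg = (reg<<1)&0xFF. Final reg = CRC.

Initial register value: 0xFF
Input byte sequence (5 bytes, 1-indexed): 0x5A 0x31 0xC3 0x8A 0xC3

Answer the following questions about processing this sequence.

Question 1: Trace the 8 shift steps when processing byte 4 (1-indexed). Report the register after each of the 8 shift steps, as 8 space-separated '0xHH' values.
After byte 1 (0x5A): reg=0x72
After byte 2 (0x31): reg=0xCE
After byte 3 (0xC3): reg=0x23
Register before byte 4: 0x23
After XOR with byte 0x8A: 0xA9

Answer: 0x55 0xAA 0x53 0xA6 0x4B 0x96 0x2B 0x56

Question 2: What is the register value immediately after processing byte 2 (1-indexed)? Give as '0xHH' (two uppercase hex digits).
Answer: 0xCE

Derivation:
After byte 1 (0x5A): reg=0x72
After byte 2 (0x31): reg=0xCE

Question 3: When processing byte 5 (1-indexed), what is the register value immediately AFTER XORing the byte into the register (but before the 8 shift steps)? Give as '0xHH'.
Answer: 0x95

Derivation:
Register before byte 5: 0x56
Byte 5: 0xC3
0x56 XOR 0xC3 = 0x95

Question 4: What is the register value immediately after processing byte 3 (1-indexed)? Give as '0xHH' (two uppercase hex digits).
After byte 1 (0x5A): reg=0x72
After byte 2 (0x31): reg=0xCE
After byte 3 (0xC3): reg=0x23

Answer: 0x23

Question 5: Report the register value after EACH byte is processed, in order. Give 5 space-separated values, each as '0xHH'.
0x72 0xCE 0x23 0x56 0xE2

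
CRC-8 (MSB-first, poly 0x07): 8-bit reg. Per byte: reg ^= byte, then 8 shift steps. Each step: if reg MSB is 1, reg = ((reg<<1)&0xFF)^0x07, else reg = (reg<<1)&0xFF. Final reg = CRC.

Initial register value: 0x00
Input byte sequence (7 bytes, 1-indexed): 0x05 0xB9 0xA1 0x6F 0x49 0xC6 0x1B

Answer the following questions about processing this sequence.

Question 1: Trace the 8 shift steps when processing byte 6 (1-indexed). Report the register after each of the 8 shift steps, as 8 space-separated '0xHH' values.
Answer: 0xF7 0xE9 0xD5 0xAD 0x5D 0xBA 0x73 0xE6

Derivation:
After byte 1 (0x05): reg=0x1B
After byte 2 (0xB9): reg=0x67
After byte 3 (0xA1): reg=0x5C
After byte 4 (0x6F): reg=0x99
After byte 5 (0x49): reg=0x3E
Register before byte 6: 0x3E
After XOR with byte 0xC6: 0xF8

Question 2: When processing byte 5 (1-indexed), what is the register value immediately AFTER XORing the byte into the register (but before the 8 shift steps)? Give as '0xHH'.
Register before byte 5: 0x99
Byte 5: 0x49
0x99 XOR 0x49 = 0xD0

Answer: 0xD0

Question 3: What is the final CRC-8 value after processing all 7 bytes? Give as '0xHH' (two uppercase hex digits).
After byte 1 (0x05): reg=0x1B
After byte 2 (0xB9): reg=0x67
After byte 3 (0xA1): reg=0x5C
After byte 4 (0x6F): reg=0x99
After byte 5 (0x49): reg=0x3E
After byte 6 (0xC6): reg=0xE6
After byte 7 (0x1B): reg=0xFD

Answer: 0xFD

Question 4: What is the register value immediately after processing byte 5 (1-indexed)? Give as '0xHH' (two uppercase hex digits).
Answer: 0x3E

Derivation:
After byte 1 (0x05): reg=0x1B
After byte 2 (0xB9): reg=0x67
After byte 3 (0xA1): reg=0x5C
After byte 4 (0x6F): reg=0x99
After byte 5 (0x49): reg=0x3E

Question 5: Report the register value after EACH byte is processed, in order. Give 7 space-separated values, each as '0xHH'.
0x1B 0x67 0x5C 0x99 0x3E 0xE6 0xFD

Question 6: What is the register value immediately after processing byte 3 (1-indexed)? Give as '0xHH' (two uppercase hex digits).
After byte 1 (0x05): reg=0x1B
After byte 2 (0xB9): reg=0x67
After byte 3 (0xA1): reg=0x5C

Answer: 0x5C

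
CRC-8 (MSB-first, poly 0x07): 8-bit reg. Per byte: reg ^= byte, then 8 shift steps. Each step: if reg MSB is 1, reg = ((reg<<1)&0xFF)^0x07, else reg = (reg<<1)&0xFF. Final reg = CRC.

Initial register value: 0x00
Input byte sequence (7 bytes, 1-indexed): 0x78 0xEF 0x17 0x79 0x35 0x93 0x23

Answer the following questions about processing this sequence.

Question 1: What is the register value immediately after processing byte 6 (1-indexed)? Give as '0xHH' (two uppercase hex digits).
After byte 1 (0x78): reg=0x6F
After byte 2 (0xEF): reg=0x89
After byte 3 (0x17): reg=0xD3
After byte 4 (0x79): reg=0x5F
After byte 5 (0x35): reg=0x11
After byte 6 (0x93): reg=0x87

Answer: 0x87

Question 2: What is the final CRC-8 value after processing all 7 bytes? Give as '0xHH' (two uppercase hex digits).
After byte 1 (0x78): reg=0x6F
After byte 2 (0xEF): reg=0x89
After byte 3 (0x17): reg=0xD3
After byte 4 (0x79): reg=0x5F
After byte 5 (0x35): reg=0x11
After byte 6 (0x93): reg=0x87
After byte 7 (0x23): reg=0x75

Answer: 0x75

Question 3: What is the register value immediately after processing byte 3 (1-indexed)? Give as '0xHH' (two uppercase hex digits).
After byte 1 (0x78): reg=0x6F
After byte 2 (0xEF): reg=0x89
After byte 3 (0x17): reg=0xD3

Answer: 0xD3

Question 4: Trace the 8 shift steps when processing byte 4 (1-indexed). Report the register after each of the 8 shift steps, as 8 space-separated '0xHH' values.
Answer: 0x53 0xA6 0x4B 0x96 0x2B 0x56 0xAC 0x5F

Derivation:
After byte 1 (0x78): reg=0x6F
After byte 2 (0xEF): reg=0x89
After byte 3 (0x17): reg=0xD3
Register before byte 4: 0xD3
After XOR with byte 0x79: 0xAA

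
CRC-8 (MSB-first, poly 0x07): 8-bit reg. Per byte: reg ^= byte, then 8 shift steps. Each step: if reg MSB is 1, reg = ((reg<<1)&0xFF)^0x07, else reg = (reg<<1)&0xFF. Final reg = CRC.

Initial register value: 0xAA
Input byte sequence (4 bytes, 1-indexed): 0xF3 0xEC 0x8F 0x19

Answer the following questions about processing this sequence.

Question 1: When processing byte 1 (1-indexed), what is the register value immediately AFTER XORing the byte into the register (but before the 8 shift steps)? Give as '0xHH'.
Answer: 0x59

Derivation:
Register before byte 1: 0xAA
Byte 1: 0xF3
0xAA XOR 0xF3 = 0x59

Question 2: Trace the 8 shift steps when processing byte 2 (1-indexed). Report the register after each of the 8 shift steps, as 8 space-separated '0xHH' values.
Answer: 0xC8 0x97 0x29 0x52 0xA4 0x4F 0x9E 0x3B

Derivation:
After byte 1 (0xF3): reg=0x88
Register before byte 2: 0x88
After XOR with byte 0xEC: 0x64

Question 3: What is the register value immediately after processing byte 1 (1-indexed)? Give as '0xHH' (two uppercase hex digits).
Answer: 0x88

Derivation:
After byte 1 (0xF3): reg=0x88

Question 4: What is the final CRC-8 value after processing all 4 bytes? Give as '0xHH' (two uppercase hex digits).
Answer: 0x54

Derivation:
After byte 1 (0xF3): reg=0x88
After byte 2 (0xEC): reg=0x3B
After byte 3 (0x8F): reg=0x05
After byte 4 (0x19): reg=0x54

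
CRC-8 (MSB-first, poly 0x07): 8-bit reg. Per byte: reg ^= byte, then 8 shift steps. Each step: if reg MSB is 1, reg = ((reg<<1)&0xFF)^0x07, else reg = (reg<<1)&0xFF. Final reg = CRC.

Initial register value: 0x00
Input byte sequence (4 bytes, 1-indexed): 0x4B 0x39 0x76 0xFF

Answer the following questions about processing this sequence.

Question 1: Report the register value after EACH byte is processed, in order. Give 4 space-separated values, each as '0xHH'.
0xF6 0x63 0x6B 0xE5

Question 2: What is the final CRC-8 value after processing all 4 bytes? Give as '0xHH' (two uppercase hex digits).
Answer: 0xE5

Derivation:
After byte 1 (0x4B): reg=0xF6
After byte 2 (0x39): reg=0x63
After byte 3 (0x76): reg=0x6B
After byte 4 (0xFF): reg=0xE5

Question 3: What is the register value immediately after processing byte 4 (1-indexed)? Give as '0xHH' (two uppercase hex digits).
Answer: 0xE5

Derivation:
After byte 1 (0x4B): reg=0xF6
After byte 2 (0x39): reg=0x63
After byte 3 (0x76): reg=0x6B
After byte 4 (0xFF): reg=0xE5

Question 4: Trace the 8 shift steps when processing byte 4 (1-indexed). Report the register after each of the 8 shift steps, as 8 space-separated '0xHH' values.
Answer: 0x2F 0x5E 0xBC 0x7F 0xFE 0xFB 0xF1 0xE5

Derivation:
After byte 1 (0x4B): reg=0xF6
After byte 2 (0x39): reg=0x63
After byte 3 (0x76): reg=0x6B
Register before byte 4: 0x6B
After XOR with byte 0xFF: 0x94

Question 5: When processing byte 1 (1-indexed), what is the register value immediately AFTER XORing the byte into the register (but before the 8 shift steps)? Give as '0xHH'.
Register before byte 1: 0x00
Byte 1: 0x4B
0x00 XOR 0x4B = 0x4B

Answer: 0x4B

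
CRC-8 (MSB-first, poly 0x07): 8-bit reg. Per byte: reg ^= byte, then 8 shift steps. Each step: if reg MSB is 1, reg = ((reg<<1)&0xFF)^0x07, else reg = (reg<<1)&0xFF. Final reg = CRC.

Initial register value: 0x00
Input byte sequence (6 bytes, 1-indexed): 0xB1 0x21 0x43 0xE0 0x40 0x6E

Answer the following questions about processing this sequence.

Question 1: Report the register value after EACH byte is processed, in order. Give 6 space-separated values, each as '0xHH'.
0x1E 0xBD 0xF4 0x6C 0xC4 0x5F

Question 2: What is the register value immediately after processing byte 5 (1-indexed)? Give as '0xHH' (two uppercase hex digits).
Answer: 0xC4

Derivation:
After byte 1 (0xB1): reg=0x1E
After byte 2 (0x21): reg=0xBD
After byte 3 (0x43): reg=0xF4
After byte 4 (0xE0): reg=0x6C
After byte 5 (0x40): reg=0xC4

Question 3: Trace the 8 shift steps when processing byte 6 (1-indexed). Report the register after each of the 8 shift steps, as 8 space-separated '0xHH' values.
After byte 1 (0xB1): reg=0x1E
After byte 2 (0x21): reg=0xBD
After byte 3 (0x43): reg=0xF4
After byte 4 (0xE0): reg=0x6C
After byte 5 (0x40): reg=0xC4
Register before byte 6: 0xC4
After XOR with byte 0x6E: 0xAA

Answer: 0x53 0xA6 0x4B 0x96 0x2B 0x56 0xAC 0x5F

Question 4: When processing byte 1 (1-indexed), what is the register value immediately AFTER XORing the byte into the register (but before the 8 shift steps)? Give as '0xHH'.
Answer: 0xB1

Derivation:
Register before byte 1: 0x00
Byte 1: 0xB1
0x00 XOR 0xB1 = 0xB1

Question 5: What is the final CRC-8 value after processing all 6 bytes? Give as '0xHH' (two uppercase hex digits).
After byte 1 (0xB1): reg=0x1E
After byte 2 (0x21): reg=0xBD
After byte 3 (0x43): reg=0xF4
After byte 4 (0xE0): reg=0x6C
After byte 5 (0x40): reg=0xC4
After byte 6 (0x6E): reg=0x5F

Answer: 0x5F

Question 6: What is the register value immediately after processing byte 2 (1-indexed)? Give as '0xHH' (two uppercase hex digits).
After byte 1 (0xB1): reg=0x1E
After byte 2 (0x21): reg=0xBD

Answer: 0xBD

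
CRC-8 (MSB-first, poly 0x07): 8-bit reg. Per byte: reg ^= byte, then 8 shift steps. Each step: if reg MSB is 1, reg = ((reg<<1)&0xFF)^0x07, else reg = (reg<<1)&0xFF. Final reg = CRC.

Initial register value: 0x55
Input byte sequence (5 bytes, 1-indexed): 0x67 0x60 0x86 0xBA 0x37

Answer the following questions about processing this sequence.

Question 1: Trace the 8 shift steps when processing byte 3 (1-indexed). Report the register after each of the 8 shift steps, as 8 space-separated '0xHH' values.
After byte 1 (0x67): reg=0x9E
After byte 2 (0x60): reg=0xF4
Register before byte 3: 0xF4
After XOR with byte 0x86: 0x72

Answer: 0xE4 0xCF 0x99 0x35 0x6A 0xD4 0xAF 0x59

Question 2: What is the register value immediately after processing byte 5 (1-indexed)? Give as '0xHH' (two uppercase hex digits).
Answer: 0xF9

Derivation:
After byte 1 (0x67): reg=0x9E
After byte 2 (0x60): reg=0xF4
After byte 3 (0x86): reg=0x59
After byte 4 (0xBA): reg=0xA7
After byte 5 (0x37): reg=0xF9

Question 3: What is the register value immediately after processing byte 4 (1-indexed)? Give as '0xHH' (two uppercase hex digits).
Answer: 0xA7

Derivation:
After byte 1 (0x67): reg=0x9E
After byte 2 (0x60): reg=0xF4
After byte 3 (0x86): reg=0x59
After byte 4 (0xBA): reg=0xA7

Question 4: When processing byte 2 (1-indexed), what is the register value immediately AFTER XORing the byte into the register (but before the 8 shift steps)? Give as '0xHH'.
Register before byte 2: 0x9E
Byte 2: 0x60
0x9E XOR 0x60 = 0xFE

Answer: 0xFE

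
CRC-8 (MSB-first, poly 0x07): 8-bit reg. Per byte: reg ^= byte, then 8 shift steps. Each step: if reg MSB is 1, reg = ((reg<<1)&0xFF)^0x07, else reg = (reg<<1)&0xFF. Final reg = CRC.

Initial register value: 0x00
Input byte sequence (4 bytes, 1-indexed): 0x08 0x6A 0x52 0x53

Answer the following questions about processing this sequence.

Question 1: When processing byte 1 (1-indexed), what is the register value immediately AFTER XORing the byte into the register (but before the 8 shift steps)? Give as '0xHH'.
Register before byte 1: 0x00
Byte 1: 0x08
0x00 XOR 0x08 = 0x08

Answer: 0x08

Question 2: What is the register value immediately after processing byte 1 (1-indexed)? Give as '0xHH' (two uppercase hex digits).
Answer: 0x38

Derivation:
After byte 1 (0x08): reg=0x38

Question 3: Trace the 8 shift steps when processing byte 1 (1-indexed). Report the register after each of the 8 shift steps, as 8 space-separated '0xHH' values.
Answer: 0x10 0x20 0x40 0x80 0x07 0x0E 0x1C 0x38

Derivation:
Register before byte 1: 0x00
After XOR with byte 0x08: 0x08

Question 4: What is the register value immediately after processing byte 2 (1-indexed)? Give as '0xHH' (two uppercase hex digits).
After byte 1 (0x08): reg=0x38
After byte 2 (0x6A): reg=0xB9

Answer: 0xB9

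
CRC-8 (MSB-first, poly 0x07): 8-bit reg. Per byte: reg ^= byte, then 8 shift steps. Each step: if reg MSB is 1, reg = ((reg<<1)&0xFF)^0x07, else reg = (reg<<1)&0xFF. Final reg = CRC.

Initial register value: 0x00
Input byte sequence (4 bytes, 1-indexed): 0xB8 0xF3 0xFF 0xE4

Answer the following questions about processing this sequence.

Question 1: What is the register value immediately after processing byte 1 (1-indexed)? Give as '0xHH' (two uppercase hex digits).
Answer: 0x21

Derivation:
After byte 1 (0xB8): reg=0x21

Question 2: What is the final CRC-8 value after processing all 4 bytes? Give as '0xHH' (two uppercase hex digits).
After byte 1 (0xB8): reg=0x21
After byte 2 (0xF3): reg=0x30
After byte 3 (0xFF): reg=0x63
After byte 4 (0xE4): reg=0x9C

Answer: 0x9C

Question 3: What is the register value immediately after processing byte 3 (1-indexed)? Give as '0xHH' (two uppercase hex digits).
After byte 1 (0xB8): reg=0x21
After byte 2 (0xF3): reg=0x30
After byte 3 (0xFF): reg=0x63

Answer: 0x63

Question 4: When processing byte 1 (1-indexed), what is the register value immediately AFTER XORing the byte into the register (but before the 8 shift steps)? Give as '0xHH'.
Register before byte 1: 0x00
Byte 1: 0xB8
0x00 XOR 0xB8 = 0xB8

Answer: 0xB8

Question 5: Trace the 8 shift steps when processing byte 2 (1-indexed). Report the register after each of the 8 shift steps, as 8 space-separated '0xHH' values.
After byte 1 (0xB8): reg=0x21
Register before byte 2: 0x21
After XOR with byte 0xF3: 0xD2

Answer: 0xA3 0x41 0x82 0x03 0x06 0x0C 0x18 0x30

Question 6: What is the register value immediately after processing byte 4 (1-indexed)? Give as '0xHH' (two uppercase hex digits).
After byte 1 (0xB8): reg=0x21
After byte 2 (0xF3): reg=0x30
After byte 3 (0xFF): reg=0x63
After byte 4 (0xE4): reg=0x9C

Answer: 0x9C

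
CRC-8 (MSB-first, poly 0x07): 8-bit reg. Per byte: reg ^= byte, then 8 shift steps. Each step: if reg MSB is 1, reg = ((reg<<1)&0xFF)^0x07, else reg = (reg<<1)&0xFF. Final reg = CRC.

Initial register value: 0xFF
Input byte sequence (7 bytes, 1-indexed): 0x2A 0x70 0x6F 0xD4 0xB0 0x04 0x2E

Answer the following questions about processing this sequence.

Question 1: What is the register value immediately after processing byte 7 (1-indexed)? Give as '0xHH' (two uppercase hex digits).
Answer: 0x18

Derivation:
After byte 1 (0x2A): reg=0x25
After byte 2 (0x70): reg=0xAC
After byte 3 (0x6F): reg=0x47
After byte 4 (0xD4): reg=0xF0
After byte 5 (0xB0): reg=0xC7
After byte 6 (0x04): reg=0x47
After byte 7 (0x2E): reg=0x18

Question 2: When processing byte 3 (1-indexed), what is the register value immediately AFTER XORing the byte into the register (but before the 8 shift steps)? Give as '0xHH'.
Register before byte 3: 0xAC
Byte 3: 0x6F
0xAC XOR 0x6F = 0xC3

Answer: 0xC3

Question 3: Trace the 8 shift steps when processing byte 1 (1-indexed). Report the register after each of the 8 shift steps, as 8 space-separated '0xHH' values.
Register before byte 1: 0xFF
After XOR with byte 0x2A: 0xD5

Answer: 0xAD 0x5D 0xBA 0x73 0xE6 0xCB 0x91 0x25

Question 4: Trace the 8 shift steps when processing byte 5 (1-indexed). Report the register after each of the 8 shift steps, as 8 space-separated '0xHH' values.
After byte 1 (0x2A): reg=0x25
After byte 2 (0x70): reg=0xAC
After byte 3 (0x6F): reg=0x47
After byte 4 (0xD4): reg=0xF0
Register before byte 5: 0xF0
After XOR with byte 0xB0: 0x40

Answer: 0x80 0x07 0x0E 0x1C 0x38 0x70 0xE0 0xC7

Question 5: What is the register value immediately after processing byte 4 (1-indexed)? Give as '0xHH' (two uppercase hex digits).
Answer: 0xF0

Derivation:
After byte 1 (0x2A): reg=0x25
After byte 2 (0x70): reg=0xAC
After byte 3 (0x6F): reg=0x47
After byte 4 (0xD4): reg=0xF0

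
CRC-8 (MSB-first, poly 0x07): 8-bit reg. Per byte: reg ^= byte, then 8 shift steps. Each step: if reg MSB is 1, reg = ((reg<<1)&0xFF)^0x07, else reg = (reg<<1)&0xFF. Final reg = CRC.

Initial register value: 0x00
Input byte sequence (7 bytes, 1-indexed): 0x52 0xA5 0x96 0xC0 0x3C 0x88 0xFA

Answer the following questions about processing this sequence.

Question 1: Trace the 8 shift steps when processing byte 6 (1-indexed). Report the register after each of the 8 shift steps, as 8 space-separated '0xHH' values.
Answer: 0x13 0x26 0x4C 0x98 0x37 0x6E 0xDC 0xBF

Derivation:
After byte 1 (0x52): reg=0xB9
After byte 2 (0xA5): reg=0x54
After byte 3 (0x96): reg=0x40
After byte 4 (0xC0): reg=0x89
After byte 5 (0x3C): reg=0x02
Register before byte 6: 0x02
After XOR with byte 0x88: 0x8A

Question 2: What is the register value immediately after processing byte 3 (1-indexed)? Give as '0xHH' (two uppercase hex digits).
After byte 1 (0x52): reg=0xB9
After byte 2 (0xA5): reg=0x54
After byte 3 (0x96): reg=0x40

Answer: 0x40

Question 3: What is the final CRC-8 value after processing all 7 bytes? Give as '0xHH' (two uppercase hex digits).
Answer: 0xDC

Derivation:
After byte 1 (0x52): reg=0xB9
After byte 2 (0xA5): reg=0x54
After byte 3 (0x96): reg=0x40
After byte 4 (0xC0): reg=0x89
After byte 5 (0x3C): reg=0x02
After byte 6 (0x88): reg=0xBF
After byte 7 (0xFA): reg=0xDC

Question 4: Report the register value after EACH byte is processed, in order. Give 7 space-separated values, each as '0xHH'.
0xB9 0x54 0x40 0x89 0x02 0xBF 0xDC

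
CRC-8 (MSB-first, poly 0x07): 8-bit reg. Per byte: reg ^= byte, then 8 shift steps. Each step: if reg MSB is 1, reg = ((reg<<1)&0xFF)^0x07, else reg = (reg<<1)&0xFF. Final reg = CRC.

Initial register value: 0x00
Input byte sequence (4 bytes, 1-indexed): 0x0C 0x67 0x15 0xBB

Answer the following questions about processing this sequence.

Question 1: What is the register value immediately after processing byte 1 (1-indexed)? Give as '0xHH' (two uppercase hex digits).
After byte 1 (0x0C): reg=0x24

Answer: 0x24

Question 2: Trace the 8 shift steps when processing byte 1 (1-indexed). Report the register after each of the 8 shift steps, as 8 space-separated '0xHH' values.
Answer: 0x18 0x30 0x60 0xC0 0x87 0x09 0x12 0x24

Derivation:
Register before byte 1: 0x00
After XOR with byte 0x0C: 0x0C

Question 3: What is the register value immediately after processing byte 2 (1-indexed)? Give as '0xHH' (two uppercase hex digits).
After byte 1 (0x0C): reg=0x24
After byte 2 (0x67): reg=0xCE

Answer: 0xCE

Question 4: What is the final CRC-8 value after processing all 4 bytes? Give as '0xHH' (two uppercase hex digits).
After byte 1 (0x0C): reg=0x24
After byte 2 (0x67): reg=0xCE
After byte 3 (0x15): reg=0x0F
After byte 4 (0xBB): reg=0x05

Answer: 0x05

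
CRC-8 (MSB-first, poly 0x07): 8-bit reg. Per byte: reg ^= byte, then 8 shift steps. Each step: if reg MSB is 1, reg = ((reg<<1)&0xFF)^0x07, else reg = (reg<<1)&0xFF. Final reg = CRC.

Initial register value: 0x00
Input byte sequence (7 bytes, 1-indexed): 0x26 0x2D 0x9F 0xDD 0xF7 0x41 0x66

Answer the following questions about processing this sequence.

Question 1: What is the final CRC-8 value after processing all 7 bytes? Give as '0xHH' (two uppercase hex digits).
Answer: 0x33

Derivation:
After byte 1 (0x26): reg=0xF2
After byte 2 (0x2D): reg=0x13
After byte 3 (0x9F): reg=0xAD
After byte 4 (0xDD): reg=0x57
After byte 5 (0xF7): reg=0x69
After byte 6 (0x41): reg=0xD8
After byte 7 (0x66): reg=0x33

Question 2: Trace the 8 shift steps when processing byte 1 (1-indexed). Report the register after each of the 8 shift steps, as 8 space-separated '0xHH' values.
Register before byte 1: 0x00
After XOR with byte 0x26: 0x26

Answer: 0x4C 0x98 0x37 0x6E 0xDC 0xBF 0x79 0xF2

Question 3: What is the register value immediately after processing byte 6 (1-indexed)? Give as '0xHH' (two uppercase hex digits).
After byte 1 (0x26): reg=0xF2
After byte 2 (0x2D): reg=0x13
After byte 3 (0x9F): reg=0xAD
After byte 4 (0xDD): reg=0x57
After byte 5 (0xF7): reg=0x69
After byte 6 (0x41): reg=0xD8

Answer: 0xD8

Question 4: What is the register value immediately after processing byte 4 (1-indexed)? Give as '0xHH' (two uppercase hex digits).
After byte 1 (0x26): reg=0xF2
After byte 2 (0x2D): reg=0x13
After byte 3 (0x9F): reg=0xAD
After byte 4 (0xDD): reg=0x57

Answer: 0x57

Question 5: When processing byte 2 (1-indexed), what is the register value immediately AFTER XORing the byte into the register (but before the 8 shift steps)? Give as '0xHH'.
Answer: 0xDF

Derivation:
Register before byte 2: 0xF2
Byte 2: 0x2D
0xF2 XOR 0x2D = 0xDF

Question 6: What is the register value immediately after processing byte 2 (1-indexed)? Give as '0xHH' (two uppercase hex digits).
Answer: 0x13

Derivation:
After byte 1 (0x26): reg=0xF2
After byte 2 (0x2D): reg=0x13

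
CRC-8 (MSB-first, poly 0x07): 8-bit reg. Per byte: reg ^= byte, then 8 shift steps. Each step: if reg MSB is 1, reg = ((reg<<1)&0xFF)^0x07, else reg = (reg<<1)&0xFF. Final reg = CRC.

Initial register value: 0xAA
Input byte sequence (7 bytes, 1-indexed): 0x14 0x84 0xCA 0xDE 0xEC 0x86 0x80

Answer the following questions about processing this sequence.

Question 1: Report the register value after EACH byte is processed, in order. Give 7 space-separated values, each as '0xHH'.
0x33 0x0C 0x5C 0x87 0x16 0xF9 0x68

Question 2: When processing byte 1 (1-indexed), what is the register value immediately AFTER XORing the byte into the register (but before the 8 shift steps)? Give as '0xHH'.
Register before byte 1: 0xAA
Byte 1: 0x14
0xAA XOR 0x14 = 0xBE

Answer: 0xBE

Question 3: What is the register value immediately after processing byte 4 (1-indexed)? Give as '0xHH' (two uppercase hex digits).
Answer: 0x87

Derivation:
After byte 1 (0x14): reg=0x33
After byte 2 (0x84): reg=0x0C
After byte 3 (0xCA): reg=0x5C
After byte 4 (0xDE): reg=0x87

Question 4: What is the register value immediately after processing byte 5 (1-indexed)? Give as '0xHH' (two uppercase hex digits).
Answer: 0x16

Derivation:
After byte 1 (0x14): reg=0x33
After byte 2 (0x84): reg=0x0C
After byte 3 (0xCA): reg=0x5C
After byte 4 (0xDE): reg=0x87
After byte 5 (0xEC): reg=0x16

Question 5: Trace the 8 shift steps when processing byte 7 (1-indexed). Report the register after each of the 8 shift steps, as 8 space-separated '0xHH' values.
After byte 1 (0x14): reg=0x33
After byte 2 (0x84): reg=0x0C
After byte 3 (0xCA): reg=0x5C
After byte 4 (0xDE): reg=0x87
After byte 5 (0xEC): reg=0x16
After byte 6 (0x86): reg=0xF9
Register before byte 7: 0xF9
After XOR with byte 0x80: 0x79

Answer: 0xF2 0xE3 0xC1 0x85 0x0D 0x1A 0x34 0x68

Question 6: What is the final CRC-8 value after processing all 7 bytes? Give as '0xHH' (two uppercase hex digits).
After byte 1 (0x14): reg=0x33
After byte 2 (0x84): reg=0x0C
After byte 3 (0xCA): reg=0x5C
After byte 4 (0xDE): reg=0x87
After byte 5 (0xEC): reg=0x16
After byte 6 (0x86): reg=0xF9
After byte 7 (0x80): reg=0x68

Answer: 0x68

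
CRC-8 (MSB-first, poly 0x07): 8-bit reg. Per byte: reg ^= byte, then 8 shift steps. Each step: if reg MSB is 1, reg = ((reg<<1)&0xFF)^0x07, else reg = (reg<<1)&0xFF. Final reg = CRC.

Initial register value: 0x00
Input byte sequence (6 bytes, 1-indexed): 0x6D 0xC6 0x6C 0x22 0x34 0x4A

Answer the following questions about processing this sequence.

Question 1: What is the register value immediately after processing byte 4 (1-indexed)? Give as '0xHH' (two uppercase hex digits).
Answer: 0xBC

Derivation:
After byte 1 (0x6D): reg=0x04
After byte 2 (0xC6): reg=0x40
After byte 3 (0x6C): reg=0xC4
After byte 4 (0x22): reg=0xBC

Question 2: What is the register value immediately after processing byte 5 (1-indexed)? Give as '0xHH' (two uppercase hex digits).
After byte 1 (0x6D): reg=0x04
After byte 2 (0xC6): reg=0x40
After byte 3 (0x6C): reg=0xC4
After byte 4 (0x22): reg=0xBC
After byte 5 (0x34): reg=0xB1

Answer: 0xB1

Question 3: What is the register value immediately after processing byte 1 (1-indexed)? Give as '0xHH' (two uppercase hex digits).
After byte 1 (0x6D): reg=0x04

Answer: 0x04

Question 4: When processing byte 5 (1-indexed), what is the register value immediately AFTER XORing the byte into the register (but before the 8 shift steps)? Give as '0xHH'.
Register before byte 5: 0xBC
Byte 5: 0x34
0xBC XOR 0x34 = 0x88

Answer: 0x88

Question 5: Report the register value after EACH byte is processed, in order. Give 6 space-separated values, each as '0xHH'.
0x04 0x40 0xC4 0xBC 0xB1 0xEF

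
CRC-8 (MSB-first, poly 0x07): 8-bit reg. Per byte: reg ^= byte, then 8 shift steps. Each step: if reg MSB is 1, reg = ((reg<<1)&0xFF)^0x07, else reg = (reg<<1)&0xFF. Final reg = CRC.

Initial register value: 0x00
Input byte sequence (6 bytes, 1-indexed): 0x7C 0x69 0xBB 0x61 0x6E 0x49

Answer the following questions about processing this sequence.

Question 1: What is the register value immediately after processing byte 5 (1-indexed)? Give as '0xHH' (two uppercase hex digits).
Answer: 0x10

Derivation:
After byte 1 (0x7C): reg=0x73
After byte 2 (0x69): reg=0x46
After byte 3 (0xBB): reg=0xFD
After byte 4 (0x61): reg=0xDD
After byte 5 (0x6E): reg=0x10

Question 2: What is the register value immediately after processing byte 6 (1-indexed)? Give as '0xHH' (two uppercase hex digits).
Answer: 0x88

Derivation:
After byte 1 (0x7C): reg=0x73
After byte 2 (0x69): reg=0x46
After byte 3 (0xBB): reg=0xFD
After byte 4 (0x61): reg=0xDD
After byte 5 (0x6E): reg=0x10
After byte 6 (0x49): reg=0x88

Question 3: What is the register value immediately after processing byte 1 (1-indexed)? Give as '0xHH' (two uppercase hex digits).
Answer: 0x73

Derivation:
After byte 1 (0x7C): reg=0x73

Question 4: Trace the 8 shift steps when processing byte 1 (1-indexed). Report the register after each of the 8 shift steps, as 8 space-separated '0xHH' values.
Register before byte 1: 0x00
After XOR with byte 0x7C: 0x7C

Answer: 0xF8 0xF7 0xE9 0xD5 0xAD 0x5D 0xBA 0x73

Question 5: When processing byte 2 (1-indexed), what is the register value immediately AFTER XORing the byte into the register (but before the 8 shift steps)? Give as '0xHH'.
Answer: 0x1A

Derivation:
Register before byte 2: 0x73
Byte 2: 0x69
0x73 XOR 0x69 = 0x1A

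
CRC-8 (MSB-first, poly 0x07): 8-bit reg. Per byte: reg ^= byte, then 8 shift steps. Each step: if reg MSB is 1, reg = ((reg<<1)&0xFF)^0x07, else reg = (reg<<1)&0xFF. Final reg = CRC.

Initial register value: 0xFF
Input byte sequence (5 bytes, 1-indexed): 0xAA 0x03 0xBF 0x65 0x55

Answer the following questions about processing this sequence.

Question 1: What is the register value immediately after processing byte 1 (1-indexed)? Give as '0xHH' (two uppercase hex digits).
After byte 1 (0xAA): reg=0xAC

Answer: 0xAC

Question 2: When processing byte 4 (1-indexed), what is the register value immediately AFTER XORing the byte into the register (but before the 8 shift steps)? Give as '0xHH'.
Register before byte 4: 0xEF
Byte 4: 0x65
0xEF XOR 0x65 = 0x8A

Answer: 0x8A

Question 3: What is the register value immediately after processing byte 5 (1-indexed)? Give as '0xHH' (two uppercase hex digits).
Answer: 0x98

Derivation:
After byte 1 (0xAA): reg=0xAC
After byte 2 (0x03): reg=0x44
After byte 3 (0xBF): reg=0xEF
After byte 4 (0x65): reg=0xBF
After byte 5 (0x55): reg=0x98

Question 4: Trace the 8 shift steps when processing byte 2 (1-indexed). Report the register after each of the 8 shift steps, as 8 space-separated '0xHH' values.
After byte 1 (0xAA): reg=0xAC
Register before byte 2: 0xAC
After XOR with byte 0x03: 0xAF

Answer: 0x59 0xB2 0x63 0xC6 0x8B 0x11 0x22 0x44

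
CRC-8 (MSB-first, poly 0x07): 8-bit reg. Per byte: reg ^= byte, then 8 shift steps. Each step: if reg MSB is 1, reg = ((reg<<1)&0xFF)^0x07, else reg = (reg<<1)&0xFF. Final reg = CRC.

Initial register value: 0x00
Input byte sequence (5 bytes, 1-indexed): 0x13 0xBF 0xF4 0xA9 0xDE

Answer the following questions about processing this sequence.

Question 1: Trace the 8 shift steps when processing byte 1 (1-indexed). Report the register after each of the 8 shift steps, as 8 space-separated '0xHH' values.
Register before byte 1: 0x00
After XOR with byte 0x13: 0x13

Answer: 0x26 0x4C 0x98 0x37 0x6E 0xDC 0xBF 0x79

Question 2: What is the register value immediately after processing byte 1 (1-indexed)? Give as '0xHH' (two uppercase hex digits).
Answer: 0x79

Derivation:
After byte 1 (0x13): reg=0x79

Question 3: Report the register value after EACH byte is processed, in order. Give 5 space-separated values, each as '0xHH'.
0x79 0x5C 0x51 0xE6 0xA8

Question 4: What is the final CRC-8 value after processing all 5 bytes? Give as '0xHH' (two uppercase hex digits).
After byte 1 (0x13): reg=0x79
After byte 2 (0xBF): reg=0x5C
After byte 3 (0xF4): reg=0x51
After byte 4 (0xA9): reg=0xE6
After byte 5 (0xDE): reg=0xA8

Answer: 0xA8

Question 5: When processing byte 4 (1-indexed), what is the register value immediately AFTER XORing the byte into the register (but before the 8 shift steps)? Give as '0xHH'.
Register before byte 4: 0x51
Byte 4: 0xA9
0x51 XOR 0xA9 = 0xF8

Answer: 0xF8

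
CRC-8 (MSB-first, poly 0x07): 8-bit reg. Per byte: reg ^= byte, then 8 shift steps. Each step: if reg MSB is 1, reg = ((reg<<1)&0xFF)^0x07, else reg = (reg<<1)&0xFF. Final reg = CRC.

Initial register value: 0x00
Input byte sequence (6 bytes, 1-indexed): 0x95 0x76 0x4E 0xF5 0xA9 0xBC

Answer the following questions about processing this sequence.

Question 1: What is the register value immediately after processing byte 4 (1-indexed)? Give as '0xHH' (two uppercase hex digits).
After byte 1 (0x95): reg=0xE2
After byte 2 (0x76): reg=0xE5
After byte 3 (0x4E): reg=0x58
After byte 4 (0xF5): reg=0x4A

Answer: 0x4A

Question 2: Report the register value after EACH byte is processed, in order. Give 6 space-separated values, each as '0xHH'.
0xE2 0xE5 0x58 0x4A 0xA7 0x41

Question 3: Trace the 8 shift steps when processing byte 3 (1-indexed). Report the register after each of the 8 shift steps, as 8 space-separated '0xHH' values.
Answer: 0x51 0xA2 0x43 0x86 0x0B 0x16 0x2C 0x58

Derivation:
After byte 1 (0x95): reg=0xE2
After byte 2 (0x76): reg=0xE5
Register before byte 3: 0xE5
After XOR with byte 0x4E: 0xAB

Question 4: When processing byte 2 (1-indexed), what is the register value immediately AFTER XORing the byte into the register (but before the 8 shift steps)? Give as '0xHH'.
Register before byte 2: 0xE2
Byte 2: 0x76
0xE2 XOR 0x76 = 0x94

Answer: 0x94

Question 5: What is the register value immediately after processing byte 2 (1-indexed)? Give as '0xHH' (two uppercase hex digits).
Answer: 0xE5

Derivation:
After byte 1 (0x95): reg=0xE2
After byte 2 (0x76): reg=0xE5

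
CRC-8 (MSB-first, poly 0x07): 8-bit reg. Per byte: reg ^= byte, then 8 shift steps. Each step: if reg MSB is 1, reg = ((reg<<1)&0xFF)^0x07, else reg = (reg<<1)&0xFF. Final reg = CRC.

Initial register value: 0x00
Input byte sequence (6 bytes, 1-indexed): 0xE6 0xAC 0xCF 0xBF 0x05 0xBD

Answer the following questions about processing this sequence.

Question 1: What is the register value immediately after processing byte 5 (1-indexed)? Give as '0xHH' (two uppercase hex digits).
Answer: 0x3A

Derivation:
After byte 1 (0xE6): reg=0xBC
After byte 2 (0xAC): reg=0x70
After byte 3 (0xCF): reg=0x34
After byte 4 (0xBF): reg=0xB8
After byte 5 (0x05): reg=0x3A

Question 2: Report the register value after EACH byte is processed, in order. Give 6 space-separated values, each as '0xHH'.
0xBC 0x70 0x34 0xB8 0x3A 0x9C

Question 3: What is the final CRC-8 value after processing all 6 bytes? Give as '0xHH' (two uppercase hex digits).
Answer: 0x9C

Derivation:
After byte 1 (0xE6): reg=0xBC
After byte 2 (0xAC): reg=0x70
After byte 3 (0xCF): reg=0x34
After byte 4 (0xBF): reg=0xB8
After byte 5 (0x05): reg=0x3A
After byte 6 (0xBD): reg=0x9C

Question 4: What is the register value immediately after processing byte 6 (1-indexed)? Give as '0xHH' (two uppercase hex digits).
Answer: 0x9C

Derivation:
After byte 1 (0xE6): reg=0xBC
After byte 2 (0xAC): reg=0x70
After byte 3 (0xCF): reg=0x34
After byte 4 (0xBF): reg=0xB8
After byte 5 (0x05): reg=0x3A
After byte 6 (0xBD): reg=0x9C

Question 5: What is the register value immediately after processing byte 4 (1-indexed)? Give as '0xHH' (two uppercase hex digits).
Answer: 0xB8

Derivation:
After byte 1 (0xE6): reg=0xBC
After byte 2 (0xAC): reg=0x70
After byte 3 (0xCF): reg=0x34
After byte 4 (0xBF): reg=0xB8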